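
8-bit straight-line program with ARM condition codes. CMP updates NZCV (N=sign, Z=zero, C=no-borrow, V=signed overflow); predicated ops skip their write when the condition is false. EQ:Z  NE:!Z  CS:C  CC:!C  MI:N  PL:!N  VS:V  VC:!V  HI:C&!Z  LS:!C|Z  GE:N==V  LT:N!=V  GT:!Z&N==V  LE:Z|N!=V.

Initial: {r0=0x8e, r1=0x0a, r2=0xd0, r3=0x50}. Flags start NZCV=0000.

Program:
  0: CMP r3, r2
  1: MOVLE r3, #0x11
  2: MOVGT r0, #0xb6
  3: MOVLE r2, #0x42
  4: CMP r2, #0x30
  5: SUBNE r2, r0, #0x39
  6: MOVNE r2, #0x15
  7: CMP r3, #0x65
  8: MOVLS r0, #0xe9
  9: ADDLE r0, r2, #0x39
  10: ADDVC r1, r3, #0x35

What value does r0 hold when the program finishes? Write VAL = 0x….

VAL = 0x4e

0: ✓ CMP  NZCV=1001
1: · MOVLE
2: ✓ MOVGT  r0←0xb6
3: · MOVLE
4: ✓ CMP  NZCV=1010
5: ✓ SUBNE  r2←0x7d
6: ✓ MOVNE  r2←0x15
7: ✓ CMP  NZCV=1000
8: ✓ MOVLS  r0←0xe9
9: ✓ ADDLE  r0←0x4e
10: ✓ ADDVC  r1←0x85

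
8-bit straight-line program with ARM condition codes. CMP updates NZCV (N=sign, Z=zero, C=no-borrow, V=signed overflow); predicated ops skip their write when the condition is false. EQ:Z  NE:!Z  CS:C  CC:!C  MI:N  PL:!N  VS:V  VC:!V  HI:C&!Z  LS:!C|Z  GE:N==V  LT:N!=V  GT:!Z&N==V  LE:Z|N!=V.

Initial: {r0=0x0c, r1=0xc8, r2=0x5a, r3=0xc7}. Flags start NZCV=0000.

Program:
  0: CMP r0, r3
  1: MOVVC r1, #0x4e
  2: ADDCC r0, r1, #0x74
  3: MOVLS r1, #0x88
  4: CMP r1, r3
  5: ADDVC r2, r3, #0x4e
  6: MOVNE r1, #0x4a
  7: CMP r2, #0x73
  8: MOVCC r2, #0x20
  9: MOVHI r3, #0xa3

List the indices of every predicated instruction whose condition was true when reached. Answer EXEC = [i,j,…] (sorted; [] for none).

EXEC = [1,2,3,5,6,8]

0: ✓ CMP  NZCV=0000
1: ✓ MOVVC  r1←0x4e
2: ✓ ADDCC  r0←0xc2
3: ✓ MOVLS  r1←0x88
4: ✓ CMP  NZCV=1000
5: ✓ ADDVC  r2←0x15
6: ✓ MOVNE  r1←0x4a
7: ✓ CMP  NZCV=1000
8: ✓ MOVCC  r2←0x20
9: · MOVHI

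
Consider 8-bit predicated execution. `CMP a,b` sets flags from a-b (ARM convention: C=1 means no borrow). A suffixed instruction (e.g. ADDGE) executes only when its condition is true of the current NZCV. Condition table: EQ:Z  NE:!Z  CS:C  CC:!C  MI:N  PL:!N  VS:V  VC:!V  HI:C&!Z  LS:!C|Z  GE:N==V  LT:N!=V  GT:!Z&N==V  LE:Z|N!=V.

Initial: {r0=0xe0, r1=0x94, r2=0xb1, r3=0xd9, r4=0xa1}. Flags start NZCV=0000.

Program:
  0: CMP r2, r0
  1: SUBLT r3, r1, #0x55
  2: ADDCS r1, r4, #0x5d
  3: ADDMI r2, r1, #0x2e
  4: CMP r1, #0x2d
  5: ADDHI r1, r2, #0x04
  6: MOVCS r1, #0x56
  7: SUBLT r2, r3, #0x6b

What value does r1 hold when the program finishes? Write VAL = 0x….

VAL = 0x56

[0] flags=1000 → (cmp)
[1] flags=1000 LT?T → r3=0x3f
[2] flags=1000 CS?F → skip
[3] flags=1000 MI?T → r2=0xc2
[4] flags=0011 → (cmp)
[5] flags=0011 HI?T → r1=0xc6
[6] flags=0011 CS?T → r1=0x56
[7] flags=0011 LT?T → r2=0xd4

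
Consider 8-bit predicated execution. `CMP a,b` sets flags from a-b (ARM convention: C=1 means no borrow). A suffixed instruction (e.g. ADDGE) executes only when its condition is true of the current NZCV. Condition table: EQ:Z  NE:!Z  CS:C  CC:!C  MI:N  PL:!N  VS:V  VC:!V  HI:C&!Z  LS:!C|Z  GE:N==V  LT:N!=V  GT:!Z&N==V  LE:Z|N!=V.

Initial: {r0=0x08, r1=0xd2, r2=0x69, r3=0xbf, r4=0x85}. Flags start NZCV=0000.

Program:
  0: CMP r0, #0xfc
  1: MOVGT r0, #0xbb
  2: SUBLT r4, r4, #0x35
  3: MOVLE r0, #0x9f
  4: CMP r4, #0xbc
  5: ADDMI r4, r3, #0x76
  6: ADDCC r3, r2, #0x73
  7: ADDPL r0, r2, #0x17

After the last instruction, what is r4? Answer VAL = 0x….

VAL = 0x35

[0] flags=0000 → (cmp)
[1] flags=0000 GT?T → r0=0xbb
[2] flags=0000 LT?F → skip
[3] flags=0000 LE?F → skip
[4] flags=1000 → (cmp)
[5] flags=1000 MI?T → r4=0x35
[6] flags=1000 CC?T → r3=0xdc
[7] flags=1000 PL?F → skip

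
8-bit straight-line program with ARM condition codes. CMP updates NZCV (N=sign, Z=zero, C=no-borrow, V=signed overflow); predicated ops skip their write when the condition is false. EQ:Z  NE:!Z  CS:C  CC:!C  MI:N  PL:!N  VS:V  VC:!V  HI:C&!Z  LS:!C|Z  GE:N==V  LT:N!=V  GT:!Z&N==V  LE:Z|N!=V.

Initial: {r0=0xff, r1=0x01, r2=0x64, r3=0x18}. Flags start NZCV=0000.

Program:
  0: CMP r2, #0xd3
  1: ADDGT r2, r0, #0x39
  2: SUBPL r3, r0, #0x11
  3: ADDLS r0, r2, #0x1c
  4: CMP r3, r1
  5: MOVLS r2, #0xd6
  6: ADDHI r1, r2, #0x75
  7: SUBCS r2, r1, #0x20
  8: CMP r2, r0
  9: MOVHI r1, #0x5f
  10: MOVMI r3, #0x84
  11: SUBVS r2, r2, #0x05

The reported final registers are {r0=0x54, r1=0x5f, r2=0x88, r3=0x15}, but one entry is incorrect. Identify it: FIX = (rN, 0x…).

[0] flags=1001 → (cmp)
[1] flags=1001 GT?T → r2=0x38
[2] flags=1001 PL?F → skip
[3] flags=1001 LS?T → r0=0x54
[4] flags=0010 → (cmp)
[5] flags=0010 LS?F → skip
[6] flags=0010 HI?T → r1=0xad
[7] flags=0010 CS?T → r2=0x8d
[8] flags=0011 → (cmp)
[9] flags=0011 HI?T → r1=0x5f
[10] flags=0011 MI?F → skip
[11] flags=0011 VS?T → r2=0x88

FIX = (r3, 0x18)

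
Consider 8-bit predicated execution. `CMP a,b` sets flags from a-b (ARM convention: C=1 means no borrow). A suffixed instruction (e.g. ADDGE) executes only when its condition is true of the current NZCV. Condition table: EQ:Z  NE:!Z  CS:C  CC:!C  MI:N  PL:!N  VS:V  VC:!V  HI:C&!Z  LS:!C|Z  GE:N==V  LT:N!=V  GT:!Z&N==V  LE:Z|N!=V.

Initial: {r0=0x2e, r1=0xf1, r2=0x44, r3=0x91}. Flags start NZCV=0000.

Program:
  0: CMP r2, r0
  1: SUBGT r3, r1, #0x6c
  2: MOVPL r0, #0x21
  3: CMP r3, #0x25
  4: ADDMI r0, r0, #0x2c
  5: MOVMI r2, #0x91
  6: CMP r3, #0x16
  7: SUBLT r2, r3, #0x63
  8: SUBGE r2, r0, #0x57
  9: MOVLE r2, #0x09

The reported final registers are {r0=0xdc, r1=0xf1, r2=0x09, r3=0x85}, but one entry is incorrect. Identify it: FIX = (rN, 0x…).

FIX = (r0, 0x21)

[0] flags=0010 → (cmp)
[1] flags=0010 GT?T → r3=0x85
[2] flags=0010 PL?T → r0=0x21
[3] flags=0011 → (cmp)
[4] flags=0011 MI?F → skip
[5] flags=0011 MI?F → skip
[6] flags=0011 → (cmp)
[7] flags=0011 LT?T → r2=0x22
[8] flags=0011 GE?F → skip
[9] flags=0011 LE?T → r2=0x09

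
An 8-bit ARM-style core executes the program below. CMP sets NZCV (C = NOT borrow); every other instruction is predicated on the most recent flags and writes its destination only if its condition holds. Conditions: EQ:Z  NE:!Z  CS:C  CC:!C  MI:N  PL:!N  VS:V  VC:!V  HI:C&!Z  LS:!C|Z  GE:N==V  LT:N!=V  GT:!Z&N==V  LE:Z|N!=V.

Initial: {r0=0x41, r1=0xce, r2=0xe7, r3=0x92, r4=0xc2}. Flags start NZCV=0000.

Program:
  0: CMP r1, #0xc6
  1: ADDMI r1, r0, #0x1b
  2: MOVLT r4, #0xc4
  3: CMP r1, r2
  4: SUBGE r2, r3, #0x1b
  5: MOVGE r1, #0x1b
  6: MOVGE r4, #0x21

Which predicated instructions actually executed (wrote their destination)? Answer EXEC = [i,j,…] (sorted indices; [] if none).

EXEC = []

0: ✓ CMP  NZCV=0010
1: · ADDMI
2: · MOVLT
3: ✓ CMP  NZCV=1000
4: · SUBGE
5: · MOVGE
6: · MOVGE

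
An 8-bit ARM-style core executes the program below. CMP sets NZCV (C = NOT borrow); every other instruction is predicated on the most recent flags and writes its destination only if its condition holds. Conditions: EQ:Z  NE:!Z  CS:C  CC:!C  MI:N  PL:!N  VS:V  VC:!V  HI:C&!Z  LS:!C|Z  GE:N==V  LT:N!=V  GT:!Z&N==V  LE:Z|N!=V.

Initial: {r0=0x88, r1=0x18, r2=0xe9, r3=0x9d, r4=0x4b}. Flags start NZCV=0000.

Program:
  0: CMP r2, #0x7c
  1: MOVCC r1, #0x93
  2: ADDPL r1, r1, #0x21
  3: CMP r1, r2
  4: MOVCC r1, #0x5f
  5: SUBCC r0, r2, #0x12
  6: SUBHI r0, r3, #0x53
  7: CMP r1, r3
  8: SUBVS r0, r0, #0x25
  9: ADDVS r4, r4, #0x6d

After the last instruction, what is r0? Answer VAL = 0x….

VAL = 0xb2

[0] flags=0011 → (cmp)
[1] flags=0011 CC?F → skip
[2] flags=0011 PL?T → r1=0x39
[3] flags=0000 → (cmp)
[4] flags=0000 CC?T → r1=0x5f
[5] flags=0000 CC?T → r0=0xd7
[6] flags=0000 HI?F → skip
[7] flags=1001 → (cmp)
[8] flags=1001 VS?T → r0=0xb2
[9] flags=1001 VS?T → r4=0xb8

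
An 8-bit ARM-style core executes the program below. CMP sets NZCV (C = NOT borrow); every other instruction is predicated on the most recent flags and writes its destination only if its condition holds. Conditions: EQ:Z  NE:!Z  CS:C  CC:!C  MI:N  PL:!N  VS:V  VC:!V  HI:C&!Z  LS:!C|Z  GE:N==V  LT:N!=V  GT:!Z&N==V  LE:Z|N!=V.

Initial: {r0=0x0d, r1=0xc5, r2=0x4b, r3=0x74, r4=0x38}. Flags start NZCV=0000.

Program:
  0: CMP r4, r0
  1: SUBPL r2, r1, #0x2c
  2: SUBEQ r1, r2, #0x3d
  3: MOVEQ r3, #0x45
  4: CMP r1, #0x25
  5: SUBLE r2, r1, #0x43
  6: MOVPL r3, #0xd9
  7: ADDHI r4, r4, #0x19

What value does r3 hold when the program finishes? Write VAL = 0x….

[0] flags=0010 → (cmp)
[1] flags=0010 PL?T → r2=0x99
[2] flags=0010 EQ?F → skip
[3] flags=0010 EQ?F → skip
[4] flags=1010 → (cmp)
[5] flags=1010 LE?T → r2=0x82
[6] flags=1010 PL?F → skip
[7] flags=1010 HI?T → r4=0x51

VAL = 0x74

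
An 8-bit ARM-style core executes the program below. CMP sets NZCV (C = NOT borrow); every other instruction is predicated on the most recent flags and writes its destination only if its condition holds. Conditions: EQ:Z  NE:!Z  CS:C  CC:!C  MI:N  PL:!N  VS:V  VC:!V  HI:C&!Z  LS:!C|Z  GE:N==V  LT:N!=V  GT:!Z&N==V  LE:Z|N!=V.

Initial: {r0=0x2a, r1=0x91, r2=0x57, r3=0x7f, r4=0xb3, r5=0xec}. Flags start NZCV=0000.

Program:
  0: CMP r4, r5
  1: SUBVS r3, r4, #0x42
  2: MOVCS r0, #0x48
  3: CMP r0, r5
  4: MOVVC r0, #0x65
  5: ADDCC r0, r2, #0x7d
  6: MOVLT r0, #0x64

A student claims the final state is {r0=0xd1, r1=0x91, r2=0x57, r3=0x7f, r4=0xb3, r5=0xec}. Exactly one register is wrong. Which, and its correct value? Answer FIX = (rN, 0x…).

[0] flags=1000 → (cmp)
[1] flags=1000 VS?F → skip
[2] flags=1000 CS?F → skip
[3] flags=0000 → (cmp)
[4] flags=0000 VC?T → r0=0x65
[5] flags=0000 CC?T → r0=0xd4
[6] flags=0000 LT?F → skip

FIX = (r0, 0xd4)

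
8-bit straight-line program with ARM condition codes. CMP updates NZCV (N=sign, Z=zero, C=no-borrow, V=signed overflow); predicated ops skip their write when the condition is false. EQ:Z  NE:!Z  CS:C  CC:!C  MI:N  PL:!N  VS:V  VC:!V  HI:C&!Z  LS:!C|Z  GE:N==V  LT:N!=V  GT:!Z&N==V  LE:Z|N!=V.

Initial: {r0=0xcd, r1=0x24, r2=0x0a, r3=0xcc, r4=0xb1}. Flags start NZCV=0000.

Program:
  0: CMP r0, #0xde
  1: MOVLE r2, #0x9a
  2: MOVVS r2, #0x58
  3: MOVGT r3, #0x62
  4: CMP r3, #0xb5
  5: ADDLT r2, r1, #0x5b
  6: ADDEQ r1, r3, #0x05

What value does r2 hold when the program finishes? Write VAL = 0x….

0: ✓ CMP  NZCV=1000
1: ✓ MOVLE  r2←0x9a
2: · MOVVS
3: · MOVGT
4: ✓ CMP  NZCV=0010
5: · ADDLT
6: · ADDEQ

VAL = 0x9a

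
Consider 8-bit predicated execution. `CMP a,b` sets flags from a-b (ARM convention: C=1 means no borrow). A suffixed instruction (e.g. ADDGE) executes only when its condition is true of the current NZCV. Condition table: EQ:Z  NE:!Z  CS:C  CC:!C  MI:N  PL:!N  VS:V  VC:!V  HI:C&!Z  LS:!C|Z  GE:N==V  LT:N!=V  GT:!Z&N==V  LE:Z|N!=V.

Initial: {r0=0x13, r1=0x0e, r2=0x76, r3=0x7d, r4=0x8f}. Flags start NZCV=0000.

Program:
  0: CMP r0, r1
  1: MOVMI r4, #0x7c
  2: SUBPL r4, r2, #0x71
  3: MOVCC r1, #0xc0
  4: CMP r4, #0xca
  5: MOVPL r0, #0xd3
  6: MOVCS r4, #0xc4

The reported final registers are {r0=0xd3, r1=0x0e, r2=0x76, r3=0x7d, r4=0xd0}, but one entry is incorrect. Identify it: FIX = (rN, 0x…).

FIX = (r4, 0x05)

0: ✓ CMP  NZCV=0010
1: · MOVMI
2: ✓ SUBPL  r4←0x05
3: · MOVCC
4: ✓ CMP  NZCV=0000
5: ✓ MOVPL  r0←0xd3
6: · MOVCS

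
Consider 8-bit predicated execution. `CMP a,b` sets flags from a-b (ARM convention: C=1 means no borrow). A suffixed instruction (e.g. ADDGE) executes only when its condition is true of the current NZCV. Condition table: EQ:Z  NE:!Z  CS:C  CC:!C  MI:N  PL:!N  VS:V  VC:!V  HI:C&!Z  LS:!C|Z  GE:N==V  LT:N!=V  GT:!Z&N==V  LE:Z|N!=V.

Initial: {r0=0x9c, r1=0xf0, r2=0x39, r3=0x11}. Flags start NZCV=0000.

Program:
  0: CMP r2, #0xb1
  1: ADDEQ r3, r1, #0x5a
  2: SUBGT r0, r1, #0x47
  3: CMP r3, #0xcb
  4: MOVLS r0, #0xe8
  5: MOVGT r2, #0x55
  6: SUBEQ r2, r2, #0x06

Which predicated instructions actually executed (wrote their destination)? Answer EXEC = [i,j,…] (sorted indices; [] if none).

EXEC = [2,4,5]

[0] flags=1001 → (cmp)
[1] flags=1001 EQ?F → skip
[2] flags=1001 GT?T → r0=0xa9
[3] flags=0000 → (cmp)
[4] flags=0000 LS?T → r0=0xe8
[5] flags=0000 GT?T → r2=0x55
[6] flags=0000 EQ?F → skip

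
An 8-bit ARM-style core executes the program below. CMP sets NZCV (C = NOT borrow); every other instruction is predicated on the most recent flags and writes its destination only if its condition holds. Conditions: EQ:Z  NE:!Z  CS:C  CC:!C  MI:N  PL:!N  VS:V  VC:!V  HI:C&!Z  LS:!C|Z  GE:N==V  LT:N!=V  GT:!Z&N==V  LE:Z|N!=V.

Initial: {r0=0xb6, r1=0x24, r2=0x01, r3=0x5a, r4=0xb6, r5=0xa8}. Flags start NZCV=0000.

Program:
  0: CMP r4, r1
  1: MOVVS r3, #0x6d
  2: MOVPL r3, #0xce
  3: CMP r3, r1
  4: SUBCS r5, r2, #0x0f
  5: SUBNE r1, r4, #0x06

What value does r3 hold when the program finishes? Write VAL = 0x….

VAL = 0x5a

[0] flags=1010 → (cmp)
[1] flags=1010 VS?F → skip
[2] flags=1010 PL?F → skip
[3] flags=0010 → (cmp)
[4] flags=0010 CS?T → r5=0xf2
[5] flags=0010 NE?T → r1=0xb0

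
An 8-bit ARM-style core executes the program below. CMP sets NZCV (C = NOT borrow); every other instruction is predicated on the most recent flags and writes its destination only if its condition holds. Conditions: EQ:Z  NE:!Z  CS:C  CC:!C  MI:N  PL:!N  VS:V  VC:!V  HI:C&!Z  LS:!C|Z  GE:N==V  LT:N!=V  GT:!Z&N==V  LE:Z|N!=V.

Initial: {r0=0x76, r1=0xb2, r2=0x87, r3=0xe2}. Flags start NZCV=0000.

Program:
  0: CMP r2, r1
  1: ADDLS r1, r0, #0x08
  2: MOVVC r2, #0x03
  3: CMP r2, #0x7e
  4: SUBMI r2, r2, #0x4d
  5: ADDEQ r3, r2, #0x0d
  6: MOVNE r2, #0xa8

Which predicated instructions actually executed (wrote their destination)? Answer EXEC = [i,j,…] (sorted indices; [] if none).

EXEC = [1,2,4,6]

0: ✓ CMP  NZCV=1000
1: ✓ ADDLS  r1←0x7e
2: ✓ MOVVC  r2←0x03
3: ✓ CMP  NZCV=1000
4: ✓ SUBMI  r2←0xb6
5: · ADDEQ
6: ✓ MOVNE  r2←0xa8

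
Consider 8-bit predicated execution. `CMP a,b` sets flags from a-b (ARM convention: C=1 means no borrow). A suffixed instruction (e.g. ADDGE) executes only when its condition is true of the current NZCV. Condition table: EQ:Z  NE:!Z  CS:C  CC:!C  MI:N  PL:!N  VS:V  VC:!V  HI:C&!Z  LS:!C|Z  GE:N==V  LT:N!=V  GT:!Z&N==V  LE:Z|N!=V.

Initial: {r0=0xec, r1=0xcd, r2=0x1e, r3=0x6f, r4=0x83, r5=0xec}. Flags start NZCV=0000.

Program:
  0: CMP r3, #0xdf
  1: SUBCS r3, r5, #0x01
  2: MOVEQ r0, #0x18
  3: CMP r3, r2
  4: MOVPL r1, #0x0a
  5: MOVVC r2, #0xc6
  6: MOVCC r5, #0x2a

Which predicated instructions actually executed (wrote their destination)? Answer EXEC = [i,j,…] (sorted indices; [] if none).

EXEC = [4,5]

0: ✓ CMP  NZCV=1001
1: · SUBCS
2: · MOVEQ
3: ✓ CMP  NZCV=0010
4: ✓ MOVPL  r1←0x0a
5: ✓ MOVVC  r2←0xc6
6: · MOVCC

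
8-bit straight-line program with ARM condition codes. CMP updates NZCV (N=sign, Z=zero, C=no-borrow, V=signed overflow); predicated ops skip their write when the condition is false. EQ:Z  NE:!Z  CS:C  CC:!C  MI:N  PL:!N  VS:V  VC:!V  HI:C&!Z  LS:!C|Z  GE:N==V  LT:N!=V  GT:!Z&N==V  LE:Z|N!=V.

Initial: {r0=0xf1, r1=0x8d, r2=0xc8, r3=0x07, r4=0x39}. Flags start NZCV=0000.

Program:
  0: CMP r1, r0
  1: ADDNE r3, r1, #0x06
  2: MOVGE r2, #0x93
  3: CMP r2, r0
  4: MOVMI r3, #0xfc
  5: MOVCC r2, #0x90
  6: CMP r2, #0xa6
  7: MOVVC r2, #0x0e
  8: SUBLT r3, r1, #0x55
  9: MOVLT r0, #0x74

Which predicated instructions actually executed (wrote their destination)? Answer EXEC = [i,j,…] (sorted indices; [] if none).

0: ✓ CMP  NZCV=1000
1: ✓ ADDNE  r3←0x93
2: · MOVGE
3: ✓ CMP  NZCV=1000
4: ✓ MOVMI  r3←0xfc
5: ✓ MOVCC  r2←0x90
6: ✓ CMP  NZCV=1000
7: ✓ MOVVC  r2←0x0e
8: ✓ SUBLT  r3←0x38
9: ✓ MOVLT  r0←0x74

EXEC = [1,4,5,7,8,9]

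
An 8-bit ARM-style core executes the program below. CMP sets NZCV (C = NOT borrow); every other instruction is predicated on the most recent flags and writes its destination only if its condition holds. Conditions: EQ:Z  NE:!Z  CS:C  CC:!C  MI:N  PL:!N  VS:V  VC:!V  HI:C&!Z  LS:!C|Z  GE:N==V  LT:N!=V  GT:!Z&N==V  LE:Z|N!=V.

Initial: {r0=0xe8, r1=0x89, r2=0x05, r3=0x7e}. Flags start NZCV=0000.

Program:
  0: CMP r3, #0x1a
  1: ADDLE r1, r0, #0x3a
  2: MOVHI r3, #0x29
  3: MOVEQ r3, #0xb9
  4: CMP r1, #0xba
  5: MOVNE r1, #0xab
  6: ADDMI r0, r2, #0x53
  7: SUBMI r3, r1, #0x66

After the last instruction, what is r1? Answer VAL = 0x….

VAL = 0xab

[0] flags=0010 → (cmp)
[1] flags=0010 LE?F → skip
[2] flags=0010 HI?T → r3=0x29
[3] flags=0010 EQ?F → skip
[4] flags=1000 → (cmp)
[5] flags=1000 NE?T → r1=0xab
[6] flags=1000 MI?T → r0=0x58
[7] flags=1000 MI?T → r3=0x45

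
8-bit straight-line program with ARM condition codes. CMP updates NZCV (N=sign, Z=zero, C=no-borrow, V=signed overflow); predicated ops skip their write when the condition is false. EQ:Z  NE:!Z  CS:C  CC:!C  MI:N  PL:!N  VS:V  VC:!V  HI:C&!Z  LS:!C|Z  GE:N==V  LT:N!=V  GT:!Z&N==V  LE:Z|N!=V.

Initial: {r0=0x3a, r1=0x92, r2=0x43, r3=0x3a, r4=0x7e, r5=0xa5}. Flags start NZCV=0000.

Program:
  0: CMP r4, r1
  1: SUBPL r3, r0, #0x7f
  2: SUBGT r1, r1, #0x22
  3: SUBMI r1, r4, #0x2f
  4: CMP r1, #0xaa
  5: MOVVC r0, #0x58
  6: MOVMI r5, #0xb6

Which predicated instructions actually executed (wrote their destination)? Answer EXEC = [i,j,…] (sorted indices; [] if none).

EXEC = [2,3,6]

[0] flags=1001 → (cmp)
[1] flags=1001 PL?F → skip
[2] flags=1001 GT?T → r1=0x70
[3] flags=1001 MI?T → r1=0x4f
[4] flags=1001 → (cmp)
[5] flags=1001 VC?F → skip
[6] flags=1001 MI?T → r5=0xb6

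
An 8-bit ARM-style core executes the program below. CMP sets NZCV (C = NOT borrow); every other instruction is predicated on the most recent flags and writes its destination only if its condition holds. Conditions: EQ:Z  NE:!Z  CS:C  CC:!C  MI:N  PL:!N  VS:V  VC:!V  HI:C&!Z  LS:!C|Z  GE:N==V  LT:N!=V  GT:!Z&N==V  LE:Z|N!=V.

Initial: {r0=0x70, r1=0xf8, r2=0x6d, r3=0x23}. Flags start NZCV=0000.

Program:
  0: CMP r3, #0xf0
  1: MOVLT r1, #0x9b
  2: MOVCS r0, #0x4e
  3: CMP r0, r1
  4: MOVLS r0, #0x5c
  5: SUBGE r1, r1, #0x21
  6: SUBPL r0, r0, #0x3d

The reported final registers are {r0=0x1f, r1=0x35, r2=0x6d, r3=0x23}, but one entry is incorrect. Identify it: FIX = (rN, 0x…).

[0] flags=0000 → (cmp)
[1] flags=0000 LT?F → skip
[2] flags=0000 CS?F → skip
[3] flags=0000 → (cmp)
[4] flags=0000 LS?T → r0=0x5c
[5] flags=0000 GE?T → r1=0xd7
[6] flags=0000 PL?T → r0=0x1f

FIX = (r1, 0xd7)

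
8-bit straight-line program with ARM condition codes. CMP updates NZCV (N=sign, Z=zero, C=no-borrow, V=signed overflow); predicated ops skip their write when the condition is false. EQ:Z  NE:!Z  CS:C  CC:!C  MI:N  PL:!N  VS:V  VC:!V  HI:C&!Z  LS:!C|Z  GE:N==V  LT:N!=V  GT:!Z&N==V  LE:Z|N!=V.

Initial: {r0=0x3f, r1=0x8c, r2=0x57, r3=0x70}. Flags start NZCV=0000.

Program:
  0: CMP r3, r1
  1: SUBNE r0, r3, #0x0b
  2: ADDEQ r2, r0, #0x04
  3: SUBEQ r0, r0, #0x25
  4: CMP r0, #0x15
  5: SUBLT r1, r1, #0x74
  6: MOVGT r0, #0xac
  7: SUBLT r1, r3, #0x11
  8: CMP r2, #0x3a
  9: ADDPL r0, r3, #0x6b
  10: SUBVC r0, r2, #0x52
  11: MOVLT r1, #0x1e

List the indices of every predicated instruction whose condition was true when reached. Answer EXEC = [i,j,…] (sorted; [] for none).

EXEC = [1,6,9,10]

0: ✓ CMP  NZCV=1001
1: ✓ SUBNE  r0←0x65
2: · ADDEQ
3: · SUBEQ
4: ✓ CMP  NZCV=0010
5: · SUBLT
6: ✓ MOVGT  r0←0xac
7: · SUBLT
8: ✓ CMP  NZCV=0010
9: ✓ ADDPL  r0←0xdb
10: ✓ SUBVC  r0←0x05
11: · MOVLT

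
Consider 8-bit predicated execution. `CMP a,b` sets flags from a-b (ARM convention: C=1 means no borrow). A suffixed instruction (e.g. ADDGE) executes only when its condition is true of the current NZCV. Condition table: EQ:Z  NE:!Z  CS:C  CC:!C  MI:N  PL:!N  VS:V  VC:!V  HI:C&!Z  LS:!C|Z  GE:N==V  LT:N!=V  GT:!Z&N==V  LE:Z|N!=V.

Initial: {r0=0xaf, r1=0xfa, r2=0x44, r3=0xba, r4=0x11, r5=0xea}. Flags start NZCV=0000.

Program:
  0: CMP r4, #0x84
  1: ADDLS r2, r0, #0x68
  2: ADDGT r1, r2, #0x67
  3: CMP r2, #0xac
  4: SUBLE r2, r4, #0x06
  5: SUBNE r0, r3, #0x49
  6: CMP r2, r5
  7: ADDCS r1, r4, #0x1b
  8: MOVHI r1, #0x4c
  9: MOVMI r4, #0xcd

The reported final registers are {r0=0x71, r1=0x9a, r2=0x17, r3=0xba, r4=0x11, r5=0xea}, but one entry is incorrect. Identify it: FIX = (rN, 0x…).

FIX = (r1, 0x7e)

0: ✓ CMP  NZCV=1001
1: ✓ ADDLS  r2←0x17
2: ✓ ADDGT  r1←0x7e
3: ✓ CMP  NZCV=0000
4: · SUBLE
5: ✓ SUBNE  r0←0x71
6: ✓ CMP  NZCV=0000
7: · ADDCS
8: · MOVHI
9: · MOVMI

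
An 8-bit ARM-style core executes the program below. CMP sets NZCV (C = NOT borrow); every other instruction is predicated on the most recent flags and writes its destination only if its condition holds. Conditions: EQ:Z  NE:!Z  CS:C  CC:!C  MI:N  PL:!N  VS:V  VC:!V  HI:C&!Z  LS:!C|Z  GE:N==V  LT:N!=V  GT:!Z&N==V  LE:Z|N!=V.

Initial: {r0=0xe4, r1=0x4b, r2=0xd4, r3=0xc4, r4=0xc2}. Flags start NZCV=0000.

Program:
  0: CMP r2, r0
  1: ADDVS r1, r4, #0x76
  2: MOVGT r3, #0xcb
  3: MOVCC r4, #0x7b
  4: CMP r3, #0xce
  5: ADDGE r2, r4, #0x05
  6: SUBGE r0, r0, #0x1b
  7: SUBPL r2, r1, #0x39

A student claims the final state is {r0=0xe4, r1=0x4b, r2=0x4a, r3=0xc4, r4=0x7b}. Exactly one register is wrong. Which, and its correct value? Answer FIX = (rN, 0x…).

0: ✓ CMP  NZCV=1000
1: · ADDVS
2: · MOVGT
3: ✓ MOVCC  r4←0x7b
4: ✓ CMP  NZCV=1000
5: · ADDGE
6: · SUBGE
7: · SUBPL

FIX = (r2, 0xd4)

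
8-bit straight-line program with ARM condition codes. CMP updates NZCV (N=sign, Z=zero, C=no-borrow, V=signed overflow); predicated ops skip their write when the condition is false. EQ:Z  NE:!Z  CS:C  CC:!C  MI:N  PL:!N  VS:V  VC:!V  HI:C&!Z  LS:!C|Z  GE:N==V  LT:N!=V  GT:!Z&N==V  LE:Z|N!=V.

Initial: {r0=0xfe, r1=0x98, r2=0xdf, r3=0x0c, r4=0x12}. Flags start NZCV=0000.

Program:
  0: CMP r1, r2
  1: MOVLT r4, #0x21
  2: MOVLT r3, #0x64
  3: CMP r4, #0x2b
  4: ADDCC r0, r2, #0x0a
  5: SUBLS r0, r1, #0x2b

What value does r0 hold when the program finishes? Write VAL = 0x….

VAL = 0x6d

0: ✓ CMP  NZCV=1000
1: ✓ MOVLT  r4←0x21
2: ✓ MOVLT  r3←0x64
3: ✓ CMP  NZCV=1000
4: ✓ ADDCC  r0←0xe9
5: ✓ SUBLS  r0←0x6d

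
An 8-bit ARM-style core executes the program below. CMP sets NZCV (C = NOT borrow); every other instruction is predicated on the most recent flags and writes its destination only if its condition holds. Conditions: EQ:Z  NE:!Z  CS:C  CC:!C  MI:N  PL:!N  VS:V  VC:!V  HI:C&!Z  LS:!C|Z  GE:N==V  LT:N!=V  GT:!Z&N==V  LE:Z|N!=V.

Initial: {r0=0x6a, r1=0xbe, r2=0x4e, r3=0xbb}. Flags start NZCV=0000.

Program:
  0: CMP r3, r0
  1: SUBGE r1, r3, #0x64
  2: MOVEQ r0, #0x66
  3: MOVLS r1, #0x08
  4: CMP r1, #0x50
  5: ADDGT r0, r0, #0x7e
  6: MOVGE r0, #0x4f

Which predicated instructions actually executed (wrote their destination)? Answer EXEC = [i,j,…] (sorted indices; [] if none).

0: ✓ CMP  NZCV=0011
1: · SUBGE
2: · MOVEQ
3: · MOVLS
4: ✓ CMP  NZCV=0011
5: · ADDGT
6: · MOVGE

EXEC = []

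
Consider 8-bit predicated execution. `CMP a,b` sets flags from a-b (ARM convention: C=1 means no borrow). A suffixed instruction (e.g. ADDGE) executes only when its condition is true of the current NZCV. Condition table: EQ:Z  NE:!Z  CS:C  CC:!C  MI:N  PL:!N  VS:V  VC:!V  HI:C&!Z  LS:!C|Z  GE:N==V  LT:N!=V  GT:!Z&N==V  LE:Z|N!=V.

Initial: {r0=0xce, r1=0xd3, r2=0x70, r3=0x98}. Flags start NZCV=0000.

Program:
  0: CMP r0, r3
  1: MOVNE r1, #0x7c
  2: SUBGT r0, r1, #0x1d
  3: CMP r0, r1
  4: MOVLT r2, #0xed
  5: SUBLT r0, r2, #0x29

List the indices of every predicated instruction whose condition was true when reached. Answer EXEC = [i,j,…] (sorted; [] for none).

0: ✓ CMP  NZCV=0010
1: ✓ MOVNE  r1←0x7c
2: ✓ SUBGT  r0←0x5f
3: ✓ CMP  NZCV=1000
4: ✓ MOVLT  r2←0xed
5: ✓ SUBLT  r0←0xc4

EXEC = [1,2,4,5]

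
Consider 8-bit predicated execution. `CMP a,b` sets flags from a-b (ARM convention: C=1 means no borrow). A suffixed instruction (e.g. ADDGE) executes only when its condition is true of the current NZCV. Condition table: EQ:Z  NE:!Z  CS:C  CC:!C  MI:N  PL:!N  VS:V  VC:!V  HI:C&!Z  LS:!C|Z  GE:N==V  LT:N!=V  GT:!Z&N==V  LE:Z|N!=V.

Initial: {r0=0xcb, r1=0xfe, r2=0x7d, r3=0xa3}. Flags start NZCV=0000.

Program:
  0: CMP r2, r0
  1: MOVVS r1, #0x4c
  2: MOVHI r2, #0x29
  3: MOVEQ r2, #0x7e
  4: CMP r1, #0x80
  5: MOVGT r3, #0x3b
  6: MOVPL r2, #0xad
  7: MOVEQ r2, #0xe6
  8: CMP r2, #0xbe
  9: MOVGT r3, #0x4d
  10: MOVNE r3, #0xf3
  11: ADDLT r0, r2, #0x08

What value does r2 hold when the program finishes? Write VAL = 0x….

[0] flags=1001 → (cmp)
[1] flags=1001 VS?T → r1=0x4c
[2] flags=1001 HI?F → skip
[3] flags=1001 EQ?F → skip
[4] flags=1001 → (cmp)
[5] flags=1001 GT?T → r3=0x3b
[6] flags=1001 PL?F → skip
[7] flags=1001 EQ?F → skip
[8] flags=1001 → (cmp)
[9] flags=1001 GT?T → r3=0x4d
[10] flags=1001 NE?T → r3=0xf3
[11] flags=1001 LT?F → skip

VAL = 0x7d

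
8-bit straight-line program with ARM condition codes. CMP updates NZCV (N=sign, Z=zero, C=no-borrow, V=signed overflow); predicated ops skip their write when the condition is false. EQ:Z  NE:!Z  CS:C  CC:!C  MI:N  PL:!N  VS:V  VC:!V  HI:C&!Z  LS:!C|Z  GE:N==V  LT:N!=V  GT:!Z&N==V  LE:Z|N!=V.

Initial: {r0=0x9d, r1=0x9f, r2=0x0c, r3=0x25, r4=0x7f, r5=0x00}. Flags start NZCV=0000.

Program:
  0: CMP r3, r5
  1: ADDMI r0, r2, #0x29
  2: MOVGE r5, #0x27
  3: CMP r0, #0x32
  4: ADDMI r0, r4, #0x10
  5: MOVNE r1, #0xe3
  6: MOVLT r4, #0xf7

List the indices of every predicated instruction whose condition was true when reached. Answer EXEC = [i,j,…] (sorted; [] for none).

EXEC = [2,5,6]

0: ✓ CMP  NZCV=0010
1: · ADDMI
2: ✓ MOVGE  r5←0x27
3: ✓ CMP  NZCV=0011
4: · ADDMI
5: ✓ MOVNE  r1←0xe3
6: ✓ MOVLT  r4←0xf7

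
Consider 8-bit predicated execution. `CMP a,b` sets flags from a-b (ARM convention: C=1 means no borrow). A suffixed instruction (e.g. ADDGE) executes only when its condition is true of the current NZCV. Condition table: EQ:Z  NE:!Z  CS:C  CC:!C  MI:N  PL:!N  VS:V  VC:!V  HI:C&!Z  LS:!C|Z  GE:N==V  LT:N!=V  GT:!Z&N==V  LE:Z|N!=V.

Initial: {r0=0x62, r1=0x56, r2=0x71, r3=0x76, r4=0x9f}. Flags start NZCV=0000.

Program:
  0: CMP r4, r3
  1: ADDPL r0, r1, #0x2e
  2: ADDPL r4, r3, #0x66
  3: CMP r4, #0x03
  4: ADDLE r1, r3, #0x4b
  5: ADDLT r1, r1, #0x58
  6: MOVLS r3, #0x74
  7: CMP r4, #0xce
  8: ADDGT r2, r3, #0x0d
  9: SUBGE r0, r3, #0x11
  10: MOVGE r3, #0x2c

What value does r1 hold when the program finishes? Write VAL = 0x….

VAL = 0x19

[0] flags=0011 → (cmp)
[1] flags=0011 PL?T → r0=0x84
[2] flags=0011 PL?T → r4=0xdc
[3] flags=1010 → (cmp)
[4] flags=1010 LE?T → r1=0xc1
[5] flags=1010 LT?T → r1=0x19
[6] flags=1010 LS?F → skip
[7] flags=0010 → (cmp)
[8] flags=0010 GT?T → r2=0x83
[9] flags=0010 GE?T → r0=0x65
[10] flags=0010 GE?T → r3=0x2c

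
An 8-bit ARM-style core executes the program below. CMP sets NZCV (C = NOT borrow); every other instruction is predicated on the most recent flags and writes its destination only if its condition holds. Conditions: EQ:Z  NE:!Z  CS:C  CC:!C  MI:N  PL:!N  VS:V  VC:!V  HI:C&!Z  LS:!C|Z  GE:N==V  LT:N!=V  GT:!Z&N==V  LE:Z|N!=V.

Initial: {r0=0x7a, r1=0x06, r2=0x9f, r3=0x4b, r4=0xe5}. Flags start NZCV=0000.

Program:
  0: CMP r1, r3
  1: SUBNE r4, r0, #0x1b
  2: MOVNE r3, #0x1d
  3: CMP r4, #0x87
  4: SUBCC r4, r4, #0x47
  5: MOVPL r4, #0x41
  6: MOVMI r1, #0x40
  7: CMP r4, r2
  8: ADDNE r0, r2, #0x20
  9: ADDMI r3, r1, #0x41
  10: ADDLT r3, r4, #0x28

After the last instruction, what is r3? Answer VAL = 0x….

[0] flags=1000 → (cmp)
[1] flags=1000 NE?T → r4=0x5f
[2] flags=1000 NE?T → r3=0x1d
[3] flags=1001 → (cmp)
[4] flags=1001 CC?T → r4=0x18
[5] flags=1001 PL?F → skip
[6] flags=1001 MI?T → r1=0x40
[7] flags=0000 → (cmp)
[8] flags=0000 NE?T → r0=0xbf
[9] flags=0000 MI?F → skip
[10] flags=0000 LT?F → skip

VAL = 0x1d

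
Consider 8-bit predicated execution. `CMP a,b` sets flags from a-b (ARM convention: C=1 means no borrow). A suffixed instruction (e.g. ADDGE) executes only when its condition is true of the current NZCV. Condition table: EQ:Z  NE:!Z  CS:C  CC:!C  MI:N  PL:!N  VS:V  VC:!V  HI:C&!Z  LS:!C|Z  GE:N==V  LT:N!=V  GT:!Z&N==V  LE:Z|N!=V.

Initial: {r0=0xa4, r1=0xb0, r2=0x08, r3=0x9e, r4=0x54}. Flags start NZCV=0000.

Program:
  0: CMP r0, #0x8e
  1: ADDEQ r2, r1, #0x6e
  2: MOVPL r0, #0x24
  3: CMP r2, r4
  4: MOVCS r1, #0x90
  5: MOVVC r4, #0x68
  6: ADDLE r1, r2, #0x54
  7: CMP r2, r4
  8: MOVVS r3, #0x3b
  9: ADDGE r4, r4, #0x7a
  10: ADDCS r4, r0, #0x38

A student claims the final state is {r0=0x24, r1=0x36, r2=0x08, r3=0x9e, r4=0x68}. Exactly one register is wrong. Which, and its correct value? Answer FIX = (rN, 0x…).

FIX = (r1, 0x5c)

0: ✓ CMP  NZCV=0010
1: · ADDEQ
2: ✓ MOVPL  r0←0x24
3: ✓ CMP  NZCV=1000
4: · MOVCS
5: ✓ MOVVC  r4←0x68
6: ✓ ADDLE  r1←0x5c
7: ✓ CMP  NZCV=1000
8: · MOVVS
9: · ADDGE
10: · ADDCS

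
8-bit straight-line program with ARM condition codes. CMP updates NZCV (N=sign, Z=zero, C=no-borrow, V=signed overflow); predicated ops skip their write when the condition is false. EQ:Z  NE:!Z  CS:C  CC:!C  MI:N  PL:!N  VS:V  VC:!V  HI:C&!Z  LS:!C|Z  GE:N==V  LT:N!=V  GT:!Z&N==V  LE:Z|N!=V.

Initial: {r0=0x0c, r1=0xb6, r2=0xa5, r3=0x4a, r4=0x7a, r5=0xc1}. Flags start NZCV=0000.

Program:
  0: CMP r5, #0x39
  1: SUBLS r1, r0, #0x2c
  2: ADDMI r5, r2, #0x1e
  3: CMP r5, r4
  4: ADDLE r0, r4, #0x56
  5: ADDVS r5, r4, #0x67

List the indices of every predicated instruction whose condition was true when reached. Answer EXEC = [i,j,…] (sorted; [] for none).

EXEC = [2,4,5]

[0] flags=1010 → (cmp)
[1] flags=1010 LS?F → skip
[2] flags=1010 MI?T → r5=0xc3
[3] flags=0011 → (cmp)
[4] flags=0011 LE?T → r0=0xd0
[5] flags=0011 VS?T → r5=0xe1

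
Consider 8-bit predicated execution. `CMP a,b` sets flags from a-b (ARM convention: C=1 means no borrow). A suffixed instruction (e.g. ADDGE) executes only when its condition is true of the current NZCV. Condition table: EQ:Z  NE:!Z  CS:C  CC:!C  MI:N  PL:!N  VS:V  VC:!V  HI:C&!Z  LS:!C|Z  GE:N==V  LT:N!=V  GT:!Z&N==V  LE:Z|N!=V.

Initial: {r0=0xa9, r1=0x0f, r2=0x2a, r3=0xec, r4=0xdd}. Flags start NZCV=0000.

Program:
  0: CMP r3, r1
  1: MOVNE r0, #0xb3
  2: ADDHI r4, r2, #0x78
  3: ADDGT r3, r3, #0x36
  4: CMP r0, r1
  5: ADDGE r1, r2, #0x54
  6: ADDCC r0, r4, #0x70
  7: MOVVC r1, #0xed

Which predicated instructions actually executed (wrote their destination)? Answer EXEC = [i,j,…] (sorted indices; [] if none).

EXEC = [1,2,7]

[0] flags=1010 → (cmp)
[1] flags=1010 NE?T → r0=0xb3
[2] flags=1010 HI?T → r4=0xa2
[3] flags=1010 GT?F → skip
[4] flags=1010 → (cmp)
[5] flags=1010 GE?F → skip
[6] flags=1010 CC?F → skip
[7] flags=1010 VC?T → r1=0xed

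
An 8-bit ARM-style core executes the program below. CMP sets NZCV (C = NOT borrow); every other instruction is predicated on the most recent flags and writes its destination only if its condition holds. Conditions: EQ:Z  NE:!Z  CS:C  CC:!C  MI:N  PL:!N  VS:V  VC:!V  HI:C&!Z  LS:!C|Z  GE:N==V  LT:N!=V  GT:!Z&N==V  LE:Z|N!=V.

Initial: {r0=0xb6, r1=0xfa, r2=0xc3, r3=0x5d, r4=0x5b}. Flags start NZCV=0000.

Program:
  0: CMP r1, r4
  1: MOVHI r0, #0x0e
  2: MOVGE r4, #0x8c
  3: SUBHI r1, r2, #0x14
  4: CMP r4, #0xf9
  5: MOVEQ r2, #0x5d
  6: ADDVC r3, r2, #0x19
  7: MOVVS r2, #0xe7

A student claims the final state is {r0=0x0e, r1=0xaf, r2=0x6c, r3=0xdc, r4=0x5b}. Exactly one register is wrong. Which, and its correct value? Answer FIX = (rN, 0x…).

FIX = (r2, 0xc3)

[0] flags=1010 → (cmp)
[1] flags=1010 HI?T → r0=0x0e
[2] flags=1010 GE?F → skip
[3] flags=1010 HI?T → r1=0xaf
[4] flags=0000 → (cmp)
[5] flags=0000 EQ?F → skip
[6] flags=0000 VC?T → r3=0xdc
[7] flags=0000 VS?F → skip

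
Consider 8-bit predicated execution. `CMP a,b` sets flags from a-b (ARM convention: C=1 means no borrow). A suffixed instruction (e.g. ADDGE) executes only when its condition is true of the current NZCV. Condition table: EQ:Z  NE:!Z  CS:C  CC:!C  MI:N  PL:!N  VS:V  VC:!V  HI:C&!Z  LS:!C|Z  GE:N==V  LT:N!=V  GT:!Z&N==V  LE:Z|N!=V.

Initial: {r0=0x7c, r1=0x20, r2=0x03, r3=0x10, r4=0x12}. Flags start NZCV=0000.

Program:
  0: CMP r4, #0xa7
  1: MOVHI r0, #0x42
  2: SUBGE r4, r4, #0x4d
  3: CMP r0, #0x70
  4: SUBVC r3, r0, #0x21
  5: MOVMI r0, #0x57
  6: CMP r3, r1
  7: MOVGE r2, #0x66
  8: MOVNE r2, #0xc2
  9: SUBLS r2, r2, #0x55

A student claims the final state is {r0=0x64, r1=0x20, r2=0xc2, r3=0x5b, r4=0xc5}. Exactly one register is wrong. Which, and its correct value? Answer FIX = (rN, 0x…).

0: ✓ CMP  NZCV=0000
1: · MOVHI
2: ✓ SUBGE  r4←0xc5
3: ✓ CMP  NZCV=0010
4: ✓ SUBVC  r3←0x5b
5: · MOVMI
6: ✓ CMP  NZCV=0010
7: ✓ MOVGE  r2←0x66
8: ✓ MOVNE  r2←0xc2
9: · SUBLS

FIX = (r0, 0x7c)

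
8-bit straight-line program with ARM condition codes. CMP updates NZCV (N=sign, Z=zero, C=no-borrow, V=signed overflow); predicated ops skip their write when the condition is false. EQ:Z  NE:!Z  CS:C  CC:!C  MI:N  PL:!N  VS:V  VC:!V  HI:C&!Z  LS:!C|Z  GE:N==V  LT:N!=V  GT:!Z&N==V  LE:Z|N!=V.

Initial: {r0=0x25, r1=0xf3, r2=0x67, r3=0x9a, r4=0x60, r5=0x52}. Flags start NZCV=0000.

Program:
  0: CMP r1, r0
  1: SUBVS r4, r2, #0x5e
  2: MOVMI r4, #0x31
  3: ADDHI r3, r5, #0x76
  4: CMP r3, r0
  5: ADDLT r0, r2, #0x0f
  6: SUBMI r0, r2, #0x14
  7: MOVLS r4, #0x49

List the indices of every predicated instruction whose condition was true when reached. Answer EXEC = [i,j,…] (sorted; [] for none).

[0] flags=1010 → (cmp)
[1] flags=1010 VS?F → skip
[2] flags=1010 MI?T → r4=0x31
[3] flags=1010 HI?T → r3=0xc8
[4] flags=1010 → (cmp)
[5] flags=1010 LT?T → r0=0x76
[6] flags=1010 MI?T → r0=0x53
[7] flags=1010 LS?F → skip

EXEC = [2,3,5,6]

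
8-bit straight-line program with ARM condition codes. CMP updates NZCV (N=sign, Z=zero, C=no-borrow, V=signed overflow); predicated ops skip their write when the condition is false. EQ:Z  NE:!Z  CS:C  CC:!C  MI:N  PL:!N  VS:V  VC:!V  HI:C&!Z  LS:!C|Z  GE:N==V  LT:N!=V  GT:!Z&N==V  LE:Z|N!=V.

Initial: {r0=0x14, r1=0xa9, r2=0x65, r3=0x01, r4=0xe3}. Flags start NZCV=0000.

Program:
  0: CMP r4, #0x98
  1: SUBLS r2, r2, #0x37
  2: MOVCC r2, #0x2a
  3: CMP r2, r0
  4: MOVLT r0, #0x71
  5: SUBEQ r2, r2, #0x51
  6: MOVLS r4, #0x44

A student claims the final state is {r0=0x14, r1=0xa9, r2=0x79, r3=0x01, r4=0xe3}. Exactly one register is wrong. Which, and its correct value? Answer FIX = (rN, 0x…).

FIX = (r2, 0x65)

0: ✓ CMP  NZCV=0010
1: · SUBLS
2: · MOVCC
3: ✓ CMP  NZCV=0010
4: · MOVLT
5: · SUBEQ
6: · MOVLS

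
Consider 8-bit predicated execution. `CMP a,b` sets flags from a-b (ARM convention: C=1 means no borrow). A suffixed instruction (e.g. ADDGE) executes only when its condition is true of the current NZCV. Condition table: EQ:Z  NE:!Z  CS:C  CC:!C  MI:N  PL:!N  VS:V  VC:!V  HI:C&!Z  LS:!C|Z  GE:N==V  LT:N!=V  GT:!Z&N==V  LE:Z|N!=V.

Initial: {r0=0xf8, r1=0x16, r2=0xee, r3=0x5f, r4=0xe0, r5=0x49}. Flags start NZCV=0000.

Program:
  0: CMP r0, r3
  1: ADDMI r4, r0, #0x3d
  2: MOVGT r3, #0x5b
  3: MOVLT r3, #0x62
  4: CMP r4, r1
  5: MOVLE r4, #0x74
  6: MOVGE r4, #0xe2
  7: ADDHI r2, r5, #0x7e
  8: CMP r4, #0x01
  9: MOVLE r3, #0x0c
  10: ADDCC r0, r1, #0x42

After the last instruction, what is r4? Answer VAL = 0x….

[0] flags=1010 → (cmp)
[1] flags=1010 MI?T → r4=0x35
[2] flags=1010 GT?F → skip
[3] flags=1010 LT?T → r3=0x62
[4] flags=0010 → (cmp)
[5] flags=0010 LE?F → skip
[6] flags=0010 GE?T → r4=0xe2
[7] flags=0010 HI?T → r2=0xc7
[8] flags=1010 → (cmp)
[9] flags=1010 LE?T → r3=0x0c
[10] flags=1010 CC?F → skip

VAL = 0xe2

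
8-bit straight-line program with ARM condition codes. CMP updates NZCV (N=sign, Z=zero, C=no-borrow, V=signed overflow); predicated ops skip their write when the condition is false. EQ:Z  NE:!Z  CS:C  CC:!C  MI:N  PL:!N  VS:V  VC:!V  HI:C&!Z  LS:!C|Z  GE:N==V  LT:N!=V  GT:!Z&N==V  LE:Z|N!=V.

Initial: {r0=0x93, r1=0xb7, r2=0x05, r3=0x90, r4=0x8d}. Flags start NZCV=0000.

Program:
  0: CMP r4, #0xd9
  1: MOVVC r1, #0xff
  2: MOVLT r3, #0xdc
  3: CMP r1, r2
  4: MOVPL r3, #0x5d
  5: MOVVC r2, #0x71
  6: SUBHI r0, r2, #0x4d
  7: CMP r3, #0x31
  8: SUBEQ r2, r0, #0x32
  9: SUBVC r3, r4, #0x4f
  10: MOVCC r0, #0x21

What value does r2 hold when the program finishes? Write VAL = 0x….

VAL = 0x71

0: ✓ CMP  NZCV=1000
1: ✓ MOVVC  r1←0xff
2: ✓ MOVLT  r3←0xdc
3: ✓ CMP  NZCV=1010
4: · MOVPL
5: ✓ MOVVC  r2←0x71
6: ✓ SUBHI  r0←0x24
7: ✓ CMP  NZCV=1010
8: · SUBEQ
9: ✓ SUBVC  r3←0x3e
10: · MOVCC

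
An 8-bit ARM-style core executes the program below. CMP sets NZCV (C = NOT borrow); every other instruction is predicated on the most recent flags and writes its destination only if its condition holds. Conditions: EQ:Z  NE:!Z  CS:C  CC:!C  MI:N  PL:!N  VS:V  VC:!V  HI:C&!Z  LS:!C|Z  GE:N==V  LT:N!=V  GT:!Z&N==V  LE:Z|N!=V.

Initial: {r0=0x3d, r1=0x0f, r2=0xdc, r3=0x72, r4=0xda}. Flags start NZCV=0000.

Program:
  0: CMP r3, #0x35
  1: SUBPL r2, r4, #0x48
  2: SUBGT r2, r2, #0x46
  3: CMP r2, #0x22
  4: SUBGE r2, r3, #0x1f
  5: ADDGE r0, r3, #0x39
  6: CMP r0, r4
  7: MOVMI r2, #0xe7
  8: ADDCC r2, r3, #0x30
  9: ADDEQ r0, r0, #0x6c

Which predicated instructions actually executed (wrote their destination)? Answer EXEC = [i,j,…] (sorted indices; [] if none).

0: ✓ CMP  NZCV=0010
1: ✓ SUBPL  r2←0x92
2: ✓ SUBGT  r2←0x4c
3: ✓ CMP  NZCV=0010
4: ✓ SUBGE  r2←0x53
5: ✓ ADDGE  r0←0xab
6: ✓ CMP  NZCV=1000
7: ✓ MOVMI  r2←0xe7
8: ✓ ADDCC  r2←0xa2
9: · ADDEQ

EXEC = [1,2,4,5,7,8]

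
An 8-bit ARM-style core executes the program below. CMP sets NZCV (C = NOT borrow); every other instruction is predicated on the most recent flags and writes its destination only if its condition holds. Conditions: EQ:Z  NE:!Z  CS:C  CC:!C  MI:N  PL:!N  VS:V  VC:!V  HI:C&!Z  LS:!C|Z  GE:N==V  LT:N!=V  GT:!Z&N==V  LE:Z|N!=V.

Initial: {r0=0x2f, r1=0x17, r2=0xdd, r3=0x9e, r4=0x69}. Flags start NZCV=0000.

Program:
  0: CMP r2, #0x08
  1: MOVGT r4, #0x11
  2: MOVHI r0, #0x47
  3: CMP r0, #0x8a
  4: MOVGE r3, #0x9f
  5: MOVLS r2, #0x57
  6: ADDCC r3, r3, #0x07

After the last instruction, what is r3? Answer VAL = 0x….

VAL = 0xa6

0: ✓ CMP  NZCV=1010
1: · MOVGT
2: ✓ MOVHI  r0←0x47
3: ✓ CMP  NZCV=1001
4: ✓ MOVGE  r3←0x9f
5: ✓ MOVLS  r2←0x57
6: ✓ ADDCC  r3←0xa6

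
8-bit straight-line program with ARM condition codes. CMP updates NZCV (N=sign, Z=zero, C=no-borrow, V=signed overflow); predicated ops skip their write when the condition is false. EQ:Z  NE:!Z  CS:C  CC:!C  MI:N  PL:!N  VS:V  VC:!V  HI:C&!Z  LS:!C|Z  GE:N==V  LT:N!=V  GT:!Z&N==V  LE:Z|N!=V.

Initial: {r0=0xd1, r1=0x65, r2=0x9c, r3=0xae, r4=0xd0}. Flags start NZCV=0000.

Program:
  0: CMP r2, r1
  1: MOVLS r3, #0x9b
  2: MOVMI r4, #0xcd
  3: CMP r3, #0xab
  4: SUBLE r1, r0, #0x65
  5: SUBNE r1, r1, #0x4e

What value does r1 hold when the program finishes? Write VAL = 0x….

[0] flags=0011 → (cmp)
[1] flags=0011 LS?F → skip
[2] flags=0011 MI?F → skip
[3] flags=0010 → (cmp)
[4] flags=0010 LE?F → skip
[5] flags=0010 NE?T → r1=0x17

VAL = 0x17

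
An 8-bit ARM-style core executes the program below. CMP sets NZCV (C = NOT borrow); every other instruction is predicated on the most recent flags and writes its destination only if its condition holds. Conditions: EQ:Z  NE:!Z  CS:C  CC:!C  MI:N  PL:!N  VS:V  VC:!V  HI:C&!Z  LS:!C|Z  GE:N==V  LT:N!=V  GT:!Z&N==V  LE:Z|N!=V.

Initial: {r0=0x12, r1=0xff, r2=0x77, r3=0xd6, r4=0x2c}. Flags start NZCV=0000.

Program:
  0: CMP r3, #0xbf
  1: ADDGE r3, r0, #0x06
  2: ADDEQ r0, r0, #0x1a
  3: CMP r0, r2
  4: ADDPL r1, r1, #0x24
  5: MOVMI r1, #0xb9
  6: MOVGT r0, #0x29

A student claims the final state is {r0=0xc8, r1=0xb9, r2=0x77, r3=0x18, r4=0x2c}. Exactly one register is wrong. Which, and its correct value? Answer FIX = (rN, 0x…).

FIX = (r0, 0x12)

[0] flags=0010 → (cmp)
[1] flags=0010 GE?T → r3=0x18
[2] flags=0010 EQ?F → skip
[3] flags=1000 → (cmp)
[4] flags=1000 PL?F → skip
[5] flags=1000 MI?T → r1=0xb9
[6] flags=1000 GT?F → skip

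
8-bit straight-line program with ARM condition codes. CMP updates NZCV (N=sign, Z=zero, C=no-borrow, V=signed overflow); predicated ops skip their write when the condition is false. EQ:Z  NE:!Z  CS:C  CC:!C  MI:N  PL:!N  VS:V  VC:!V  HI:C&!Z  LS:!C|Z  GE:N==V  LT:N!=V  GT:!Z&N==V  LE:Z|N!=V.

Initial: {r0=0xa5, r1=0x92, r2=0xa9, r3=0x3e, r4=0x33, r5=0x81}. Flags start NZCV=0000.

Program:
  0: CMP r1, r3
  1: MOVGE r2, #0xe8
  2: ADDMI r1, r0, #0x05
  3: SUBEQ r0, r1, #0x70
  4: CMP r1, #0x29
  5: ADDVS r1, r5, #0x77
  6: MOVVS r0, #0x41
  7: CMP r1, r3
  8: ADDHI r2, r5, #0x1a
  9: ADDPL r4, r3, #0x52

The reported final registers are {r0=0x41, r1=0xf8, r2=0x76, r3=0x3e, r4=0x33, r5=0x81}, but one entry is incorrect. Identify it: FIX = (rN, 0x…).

FIX = (r2, 0x9b)

[0] flags=0011 → (cmp)
[1] flags=0011 GE?F → skip
[2] flags=0011 MI?F → skip
[3] flags=0011 EQ?F → skip
[4] flags=0011 → (cmp)
[5] flags=0011 VS?T → r1=0xf8
[6] flags=0011 VS?T → r0=0x41
[7] flags=1010 → (cmp)
[8] flags=1010 HI?T → r2=0x9b
[9] flags=1010 PL?F → skip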